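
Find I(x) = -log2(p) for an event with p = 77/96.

Information content I(x) = -log₂(p(x))
I = -log₂(77/96) = -log₂(0.8021)
I = 0.3182 bits


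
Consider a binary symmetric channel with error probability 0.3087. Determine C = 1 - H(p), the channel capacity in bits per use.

For BSC with error probability p:
C = 1 - H(p) where H(p) is binary entropy
H(0.3087) = -0.3087 × log₂(0.3087) - 0.6913 × log₂(0.6913)
H(p) = 0.8917
C = 1 - 0.8917 = 0.1083 bits/use


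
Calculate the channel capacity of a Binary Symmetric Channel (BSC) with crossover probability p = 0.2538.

For BSC with error probability p:
C = 1 - H(p) where H(p) is binary entropy
H(0.2538) = -0.2538 × log₂(0.2538) - 0.7462 × log₂(0.7462)
H(p) = 0.8172
C = 1 - 0.8172 = 0.1828 bits/use


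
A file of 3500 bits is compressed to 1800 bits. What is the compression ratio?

Compression ratio = Original / Compressed
= 3500 / 1800 = 1.94:1


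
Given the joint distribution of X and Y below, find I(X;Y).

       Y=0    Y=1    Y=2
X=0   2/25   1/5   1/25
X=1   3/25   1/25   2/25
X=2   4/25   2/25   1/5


H(X) = 1.5413, H(Y) = 1.5827, H(X,Y) = 2.9649
I(X;Y) = H(X) + H(Y) - H(X,Y) = 0.1591 bits


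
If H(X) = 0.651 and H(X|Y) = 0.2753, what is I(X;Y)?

I(X;Y) = H(X) - H(X|Y)
I(X;Y) = 0.651 - 0.2753 = 0.3757 bits


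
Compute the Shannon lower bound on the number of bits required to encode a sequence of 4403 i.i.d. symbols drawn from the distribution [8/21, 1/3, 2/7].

Entropy H = 1.5751 bits/symbol
Minimum bits = H × n = 1.5751 × 4403
= 6935.23 bits


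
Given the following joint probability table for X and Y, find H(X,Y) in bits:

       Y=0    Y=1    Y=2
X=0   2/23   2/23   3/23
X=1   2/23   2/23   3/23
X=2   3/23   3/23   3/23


H(X,Y) = -Σ p(x,y) log₂ p(x,y)
  p(0,0)=2/23: -0.0870 × log₂(0.0870) = 0.3064
  p(0,1)=2/23: -0.0870 × log₂(0.0870) = 0.3064
  p(0,2)=3/23: -0.1304 × log₂(0.1304) = 0.3833
  p(1,0)=2/23: -0.0870 × log₂(0.0870) = 0.3064
  p(1,1)=2/23: -0.0870 × log₂(0.0870) = 0.3064
  p(1,2)=3/23: -0.1304 × log₂(0.1304) = 0.3833
  p(2,0)=3/23: -0.1304 × log₂(0.1304) = 0.3833
  p(2,1)=3/23: -0.1304 × log₂(0.1304) = 0.3833
  p(2,2)=3/23: -0.1304 × log₂(0.1304) = 0.3833
H(X,Y) = 3.1421 bits


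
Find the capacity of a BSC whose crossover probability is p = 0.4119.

For BSC with error probability p:
C = 1 - H(p) where H(p) is binary entropy
H(0.4119) = -0.4119 × log₂(0.4119) - 0.5881 × log₂(0.5881)
H(p) = 0.9775
C = 1 - 0.9775 = 0.0225 bits/use


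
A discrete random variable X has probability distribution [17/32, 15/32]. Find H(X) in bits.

H(X) = -Σ p(x) log₂ p(x)
  -17/32 × log₂(17/32) = 0.4848
  -15/32 × log₂(15/32) = 0.5124
H(X) = 0.9972 bits


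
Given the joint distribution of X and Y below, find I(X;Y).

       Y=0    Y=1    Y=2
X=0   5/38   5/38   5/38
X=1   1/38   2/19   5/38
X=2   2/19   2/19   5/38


H(X) = 1.5656, H(Y) = 1.5656, H(X,Y) = 3.0888
I(X;Y) = H(X) + H(Y) - H(X,Y) = 0.0424 bits


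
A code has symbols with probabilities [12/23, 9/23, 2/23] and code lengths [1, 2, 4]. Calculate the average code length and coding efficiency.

Average length L = Σ p_i × l_i = 1.6522 bits
Entropy H = 1.3258 bits
Efficiency η = H/L × 100% = 80.24%


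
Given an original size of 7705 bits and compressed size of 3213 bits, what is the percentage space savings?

Space savings = (1 - Compressed/Original) × 100%
= (1 - 3213/7705) × 100%
= 58.30%


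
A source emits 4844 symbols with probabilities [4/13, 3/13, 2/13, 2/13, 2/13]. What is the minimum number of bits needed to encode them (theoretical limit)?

Entropy H = 2.2578 bits/symbol
Minimum bits = H × n = 2.2578 × 4844
= 10936.57 bits


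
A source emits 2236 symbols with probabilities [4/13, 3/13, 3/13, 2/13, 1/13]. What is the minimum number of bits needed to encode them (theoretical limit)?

Entropy H = 2.1997 bits/symbol
Minimum bits = H × n = 2.1997 × 2236
= 4918.50 bits


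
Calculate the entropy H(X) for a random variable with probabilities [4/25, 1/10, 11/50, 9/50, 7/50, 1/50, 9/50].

H(X) = -Σ p(x) log₂ p(x)
  -4/25 × log₂(4/25) = 0.4230
  -1/10 × log₂(1/10) = 0.3322
  -11/50 × log₂(11/50) = 0.4806
  -9/50 × log₂(9/50) = 0.4453
  -7/50 × log₂(7/50) = 0.3971
  -1/50 × log₂(1/50) = 0.1129
  -9/50 × log₂(9/50) = 0.4453
H(X) = 2.6364 bits


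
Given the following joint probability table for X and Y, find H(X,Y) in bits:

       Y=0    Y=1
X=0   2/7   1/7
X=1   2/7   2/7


H(X,Y) = -Σ p(x,y) log₂ p(x,y)
  p(0,0)=2/7: -0.2857 × log₂(0.2857) = 0.5164
  p(0,1)=1/7: -0.1429 × log₂(0.1429) = 0.4011
  p(1,0)=2/7: -0.2857 × log₂(0.2857) = 0.5164
  p(1,1)=2/7: -0.2857 × log₂(0.2857) = 0.5164
H(X,Y) = 1.9502 bits


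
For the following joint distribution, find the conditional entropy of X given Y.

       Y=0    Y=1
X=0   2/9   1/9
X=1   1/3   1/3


H(X|Y) = Σ_y p(y) H(X|Y=y)
  p(Y=0) = 5/9, H(X|Y=0) = 0.9710
  p(Y=1) = 4/9, H(X|Y=1) = 0.8113
H(X|Y) = 0.5556×0.9710 + 0.4444×0.8113 = 0.9000 bits


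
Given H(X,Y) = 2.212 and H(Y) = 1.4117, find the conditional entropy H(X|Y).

Chain rule: H(X,Y) = H(X|Y) + H(Y)
H(X|Y) = H(X,Y) - H(Y) = 2.212 - 1.4117 = 0.8003 bits


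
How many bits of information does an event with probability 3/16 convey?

Information content I(x) = -log₂(p(x))
I = -log₂(3/16) = -log₂(0.1875)
I = 2.4150 bits


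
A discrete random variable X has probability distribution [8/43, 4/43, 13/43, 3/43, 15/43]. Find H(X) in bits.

H(X) = -Σ p(x) log₂ p(x)
  -8/43 × log₂(8/43) = 0.4514
  -4/43 × log₂(4/43) = 0.3187
  -13/43 × log₂(13/43) = 0.5218
  -3/43 × log₂(3/43) = 0.2680
  -15/43 × log₂(15/43) = 0.5300
H(X) = 2.0899 bits


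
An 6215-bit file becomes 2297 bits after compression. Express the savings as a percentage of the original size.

Space savings = (1 - Compressed/Original) × 100%
= (1 - 2297/6215) × 100%
= 63.04%


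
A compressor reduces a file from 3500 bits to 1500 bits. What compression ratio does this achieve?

Compression ratio = Original / Compressed
= 3500 / 1500 = 2.33:1


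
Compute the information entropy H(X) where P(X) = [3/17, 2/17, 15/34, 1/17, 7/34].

H(X) = -Σ p(x) log₂ p(x)
  -3/17 × log₂(3/17) = 0.4416
  -2/17 × log₂(2/17) = 0.3632
  -15/34 × log₂(15/34) = 0.5208
  -1/17 × log₂(1/17) = 0.2404
  -7/34 × log₂(7/34) = 0.4694
H(X) = 2.0356 bits


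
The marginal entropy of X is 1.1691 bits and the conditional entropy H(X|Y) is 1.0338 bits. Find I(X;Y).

I(X;Y) = H(X) - H(X|Y)
I(X;Y) = 1.1691 - 1.0338 = 0.1353 bits


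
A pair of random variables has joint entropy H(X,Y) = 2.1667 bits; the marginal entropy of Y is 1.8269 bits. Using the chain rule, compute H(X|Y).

Chain rule: H(X,Y) = H(X|Y) + H(Y)
H(X|Y) = H(X,Y) - H(Y) = 2.1667 - 1.8269 = 0.3398 bits


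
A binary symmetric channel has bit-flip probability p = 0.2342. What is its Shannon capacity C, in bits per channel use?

For BSC with error probability p:
C = 1 - H(p) where H(p) is binary entropy
H(0.2342) = -0.2342 × log₂(0.2342) - 0.7658 × log₂(0.7658)
H(p) = 0.7853
C = 1 - 0.7853 = 0.2147 bits/use


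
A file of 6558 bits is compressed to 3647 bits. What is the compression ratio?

Compression ratio = Original / Compressed
= 6558 / 3647 = 1.80:1


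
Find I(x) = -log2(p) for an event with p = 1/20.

Information content I(x) = -log₂(p(x))
I = -log₂(1/20) = -log₂(0.0500)
I = 4.3219 bits


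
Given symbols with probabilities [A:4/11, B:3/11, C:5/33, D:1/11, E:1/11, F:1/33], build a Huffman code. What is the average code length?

Huffman tree construction:
Combine smallest probabilities repeatedly
Resulting codes:
  A: 11 (length 2)
  B: 10 (length 2)
  C: 00 (length 2)
  D: 0111 (length 4)
  E: 010 (length 3)
  F: 0110 (length 4)
Average length = Σ p(s) × length(s) = 2.3333 bits


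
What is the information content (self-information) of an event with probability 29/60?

Information content I(x) = -log₂(p(x))
I = -log₂(29/60) = -log₂(0.4833)
I = 1.0489 bits


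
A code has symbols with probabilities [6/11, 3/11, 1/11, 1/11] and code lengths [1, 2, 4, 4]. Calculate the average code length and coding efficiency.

Average length L = Σ p_i × l_i = 1.8182 bits
Entropy H = 1.6172 bits
Efficiency η = H/L × 100% = 88.95%


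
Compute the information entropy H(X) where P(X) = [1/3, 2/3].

H(X) = -Σ p(x) log₂ p(x)
  -1/3 × log₂(1/3) = 0.5283
  -2/3 × log₂(2/3) = 0.3900
H(X) = 0.9183 bits


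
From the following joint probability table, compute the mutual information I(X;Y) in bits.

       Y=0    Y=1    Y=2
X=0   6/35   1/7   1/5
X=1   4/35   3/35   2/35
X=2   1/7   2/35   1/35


H(X) = 1.4839, H(Y) = 1.5567, H(X,Y) = 2.9826
I(X;Y) = H(X) + H(Y) - H(X,Y) = 0.0580 bits


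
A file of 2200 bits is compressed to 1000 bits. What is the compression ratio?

Compression ratio = Original / Compressed
= 2200 / 1000 = 2.20:1


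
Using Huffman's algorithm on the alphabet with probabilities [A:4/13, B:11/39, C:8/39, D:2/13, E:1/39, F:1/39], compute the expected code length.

Huffman tree construction:
Combine smallest probabilities repeatedly
Resulting codes:
  A: 11 (length 2)
  B: 10 (length 2)
  C: 00 (length 2)
  D: 011 (length 3)
  E: 0100 (length 4)
  F: 0101 (length 4)
Average length = Σ p(s) × length(s) = 2.2564 bits


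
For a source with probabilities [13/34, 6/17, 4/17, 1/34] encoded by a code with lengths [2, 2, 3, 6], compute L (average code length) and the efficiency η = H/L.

Average length L = Σ p_i × l_i = 2.3529 bits
Entropy H = 1.7014 bits
Efficiency η = H/L × 100% = 72.31%


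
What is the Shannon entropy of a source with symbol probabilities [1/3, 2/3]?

H(X) = -Σ p(x) log₂ p(x)
  -1/3 × log₂(1/3) = 0.5283
  -2/3 × log₂(2/3) = 0.3900
H(X) = 0.9183 bits


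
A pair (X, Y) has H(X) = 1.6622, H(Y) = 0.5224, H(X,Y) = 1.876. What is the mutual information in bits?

I(X;Y) = H(X) + H(Y) - H(X,Y)
I(X;Y) = 1.6622 + 0.5224 - 1.876 = 0.3086 bits


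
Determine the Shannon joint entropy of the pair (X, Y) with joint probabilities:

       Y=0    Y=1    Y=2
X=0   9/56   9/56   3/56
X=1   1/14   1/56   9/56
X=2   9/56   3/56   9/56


H(X,Y) = -Σ p(x,y) log₂ p(x,y)
  p(0,0)=9/56: -0.1607 × log₂(0.1607) = 0.4239
  p(0,1)=9/56: -0.1607 × log₂(0.1607) = 0.4239
  p(0,2)=3/56: -0.0536 × log₂(0.0536) = 0.2262
  p(1,0)=1/14: -0.0714 × log₂(0.0714) = 0.2720
  p(1,1)=1/56: -0.0179 × log₂(0.0179) = 0.1037
  p(1,2)=9/56: -0.1607 × log₂(0.1607) = 0.4239
  p(2,0)=9/56: -0.1607 × log₂(0.1607) = 0.4239
  p(2,1)=3/56: -0.0536 × log₂(0.0536) = 0.2262
  p(2,2)=9/56: -0.1607 × log₂(0.1607) = 0.4239
H(X,Y) = 2.9474 bits


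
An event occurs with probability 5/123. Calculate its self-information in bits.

Information content I(x) = -log₂(p(x))
I = -log₂(5/123) = -log₂(0.0407)
I = 4.6206 bits


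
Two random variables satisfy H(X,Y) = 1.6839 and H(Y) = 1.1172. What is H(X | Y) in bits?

Chain rule: H(X,Y) = H(X|Y) + H(Y)
H(X|Y) = H(X,Y) - H(Y) = 1.6839 - 1.1172 = 0.5667 bits


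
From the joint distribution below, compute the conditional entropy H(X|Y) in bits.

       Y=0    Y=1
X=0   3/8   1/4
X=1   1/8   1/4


H(X|Y) = Σ_y p(y) H(X|Y=y)
  p(Y=0) = 1/2, H(X|Y=0) = 0.8113
  p(Y=1) = 1/2, H(X|Y=1) = 1.0000
H(X|Y) = 0.5000×0.8113 + 0.5000×1.0000 = 0.9056 bits


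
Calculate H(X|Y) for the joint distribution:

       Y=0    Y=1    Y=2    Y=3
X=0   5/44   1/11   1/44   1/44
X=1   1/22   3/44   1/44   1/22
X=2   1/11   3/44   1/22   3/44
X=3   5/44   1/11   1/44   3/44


H(X|Y) = Σ_y p(y) H(X|Y=y)
  p(Y=0) = 4/11, H(X|Y=0) = 1.9238
  p(Y=1) = 7/22, H(X|Y=1) = 1.9852
  p(Y=2) = 5/44, H(X|Y=2) = 1.9219
  p(Y=3) = 9/44, H(X|Y=3) = 1.8911
H(X|Y) = 0.3636×1.9238 + 0.3182×1.9852 + 0.1136×1.9219 + 0.2045×1.8911 = 1.9364 bits


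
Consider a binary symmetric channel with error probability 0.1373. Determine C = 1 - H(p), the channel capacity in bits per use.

For BSC with error probability p:
C = 1 - H(p) where H(p) is binary entropy
H(0.1373) = -0.1373 × log₂(0.1373) - 0.8627 × log₂(0.8627)
H(p) = 0.5771
C = 1 - 0.5771 = 0.4229 bits/use


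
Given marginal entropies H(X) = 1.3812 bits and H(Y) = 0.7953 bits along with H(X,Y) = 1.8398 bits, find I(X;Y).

I(X;Y) = H(X) + H(Y) - H(X,Y)
I(X;Y) = 1.3812 + 0.7953 - 1.8398 = 0.3367 bits


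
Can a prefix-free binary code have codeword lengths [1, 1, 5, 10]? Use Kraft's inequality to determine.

Kraft inequality: Σ 2^(-l_i) ≤ 1 for prefix-free code
Calculating: 2^(-1) + 2^(-1) + 2^(-5) + 2^(-10)
= 0.5 + 0.5 + 0.03125 + 0.0009765625
= 1.0322
Since 1.0322 > 1, prefix-free code does not exist


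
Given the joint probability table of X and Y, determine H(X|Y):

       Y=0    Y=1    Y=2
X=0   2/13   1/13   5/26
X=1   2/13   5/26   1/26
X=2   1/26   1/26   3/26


H(X|Y) = Σ_y p(y) H(X|Y=y)
  p(Y=0) = 9/26, H(X|Y=0) = 1.3921
  p(Y=1) = 4/13, H(X|Y=1) = 1.2988
  p(Y=2) = 9/26, H(X|Y=2) = 1.3516
H(X|Y) = 0.3462×1.3921 + 0.3077×1.2988 + 0.3462×1.3516 = 1.3494 bits


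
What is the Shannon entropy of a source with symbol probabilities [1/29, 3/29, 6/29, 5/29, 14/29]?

H(X) = -Σ p(x) log₂ p(x)
  -1/29 × log₂(1/29) = 0.1675
  -3/29 × log₂(3/29) = 0.3386
  -6/29 × log₂(6/29) = 0.4703
  -5/29 × log₂(5/29) = 0.4373
  -14/29 × log₂(14/29) = 0.5072
H(X) = 1.9208 bits


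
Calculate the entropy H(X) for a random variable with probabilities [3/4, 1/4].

H(X) = -Σ p(x) log₂ p(x)
  -3/4 × log₂(3/4) = 0.3113
  -1/4 × log₂(1/4) = 0.5000
H(X) = 0.8113 bits


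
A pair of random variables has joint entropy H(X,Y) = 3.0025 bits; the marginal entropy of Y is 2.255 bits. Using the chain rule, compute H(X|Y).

Chain rule: H(X,Y) = H(X|Y) + H(Y)
H(X|Y) = H(X,Y) - H(Y) = 3.0025 - 2.255 = 0.7475 bits


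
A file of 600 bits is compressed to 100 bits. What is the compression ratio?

Compression ratio = Original / Compressed
= 600 / 100 = 6.00:1


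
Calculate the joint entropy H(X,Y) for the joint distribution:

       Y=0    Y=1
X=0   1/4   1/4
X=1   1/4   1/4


H(X,Y) = -Σ p(x,y) log₂ p(x,y)
  p(0,0)=1/4: -0.2500 × log₂(0.2500) = 0.5000
  p(0,1)=1/4: -0.2500 × log₂(0.2500) = 0.5000
  p(1,0)=1/4: -0.2500 × log₂(0.2500) = 0.5000
  p(1,1)=1/4: -0.2500 × log₂(0.2500) = 0.5000
H(X,Y) = 2.0000 bits


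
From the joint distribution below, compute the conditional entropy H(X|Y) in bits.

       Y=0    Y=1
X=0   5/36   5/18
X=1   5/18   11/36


H(X|Y) = Σ_y p(y) H(X|Y=y)
  p(Y=0) = 5/12, H(X|Y=0) = 0.9183
  p(Y=1) = 7/12, H(X|Y=1) = 0.9984
H(X|Y) = 0.4167×0.9183 + 0.5833×0.9984 = 0.9650 bits


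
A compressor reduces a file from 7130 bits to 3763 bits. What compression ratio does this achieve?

Compression ratio = Original / Compressed
= 7130 / 3763 = 1.89:1


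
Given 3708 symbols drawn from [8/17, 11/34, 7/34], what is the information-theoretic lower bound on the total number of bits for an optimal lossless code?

Entropy H = 1.5079 bits/symbol
Minimum bits = H × n = 1.5079 × 3708
= 5591.28 bits


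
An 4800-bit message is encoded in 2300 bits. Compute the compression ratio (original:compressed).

Compression ratio = Original / Compressed
= 4800 / 2300 = 2.09:1


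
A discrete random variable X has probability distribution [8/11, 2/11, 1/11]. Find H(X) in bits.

H(X) = -Σ p(x) log₂ p(x)
  -8/11 × log₂(8/11) = 0.3341
  -2/11 × log₂(2/11) = 0.4472
  -1/11 × log₂(1/11) = 0.3145
H(X) = 1.0958 bits


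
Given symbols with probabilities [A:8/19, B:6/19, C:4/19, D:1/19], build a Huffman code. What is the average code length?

Huffman tree construction:
Combine smallest probabilities repeatedly
Resulting codes:
  A: 0 (length 1)
  B: 11 (length 2)
  C: 101 (length 3)
  D: 100 (length 3)
Average length = Σ p(s) × length(s) = 1.8421 bits


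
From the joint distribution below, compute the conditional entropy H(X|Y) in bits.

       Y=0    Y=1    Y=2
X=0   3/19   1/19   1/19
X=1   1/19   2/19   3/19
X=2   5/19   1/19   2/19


H(X|Y) = Σ_y p(y) H(X|Y=y)
  p(Y=0) = 9/19, H(X|Y=0) = 1.3516
  p(Y=1) = 4/19, H(X|Y=1) = 1.5000
  p(Y=2) = 6/19, H(X|Y=2) = 1.4591
H(X|Y) = 0.4737×1.3516 + 0.2105×1.5000 + 0.3158×1.4591 = 1.4168 bits


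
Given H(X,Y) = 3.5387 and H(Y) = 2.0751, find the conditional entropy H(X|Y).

Chain rule: H(X,Y) = H(X|Y) + H(Y)
H(X|Y) = H(X,Y) - H(Y) = 3.5387 - 2.0751 = 1.4636 bits


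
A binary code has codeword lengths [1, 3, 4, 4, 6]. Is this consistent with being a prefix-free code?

Kraft inequality: Σ 2^(-l_i) ≤ 1 for prefix-free code
Calculating: 2^(-1) + 2^(-3) + 2^(-4) + 2^(-4) + 2^(-6)
= 0.5 + 0.125 + 0.0625 + 0.0625 + 0.015625
= 0.7656
Since 0.7656 ≤ 1, prefix-free code exists


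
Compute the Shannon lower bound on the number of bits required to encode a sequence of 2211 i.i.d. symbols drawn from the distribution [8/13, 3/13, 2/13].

Entropy H = 1.3347 bits/symbol
Minimum bits = H × n = 1.3347 × 2211
= 2950.98 bits


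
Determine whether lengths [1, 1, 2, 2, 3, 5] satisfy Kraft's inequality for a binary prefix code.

Kraft inequality: Σ 2^(-l_i) ≤ 1 for prefix-free code
Calculating: 2^(-1) + 2^(-1) + 2^(-2) + 2^(-2) + 2^(-3) + 2^(-5)
= 0.5 + 0.5 + 0.25 + 0.25 + 0.125 + 0.03125
= 1.6562
Since 1.6562 > 1, prefix-free code does not exist


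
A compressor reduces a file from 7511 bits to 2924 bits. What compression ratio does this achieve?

Compression ratio = Original / Compressed
= 7511 / 2924 = 2.57:1


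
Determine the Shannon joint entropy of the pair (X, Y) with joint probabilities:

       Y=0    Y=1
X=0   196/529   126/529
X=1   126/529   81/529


H(X,Y) = -Σ p(x,y) log₂ p(x,y)
  p(0,0)=196/529: -0.3705 × log₂(0.3705) = 0.5307
  p(0,1)=126/529: -0.2382 × log₂(0.2382) = 0.4930
  p(1,0)=126/529: -0.2382 × log₂(0.2382) = 0.4930
  p(1,1)=81/529: -0.1531 × log₂(0.1531) = 0.4145
H(X,Y) = 1.9313 bits


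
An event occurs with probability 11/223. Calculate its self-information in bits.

Information content I(x) = -log₂(p(x))
I = -log₂(11/223) = -log₂(0.0493)
I = 4.3415 bits


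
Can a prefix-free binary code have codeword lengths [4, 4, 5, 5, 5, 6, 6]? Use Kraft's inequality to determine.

Kraft inequality: Σ 2^(-l_i) ≤ 1 for prefix-free code
Calculating: 2^(-4) + 2^(-4) + 2^(-5) + 2^(-5) + 2^(-5) + 2^(-6) + 2^(-6)
= 0.0625 + 0.0625 + 0.03125 + 0.03125 + 0.03125 + 0.015625 + 0.015625
= 0.2500
Since 0.2500 ≤ 1, prefix-free code exists


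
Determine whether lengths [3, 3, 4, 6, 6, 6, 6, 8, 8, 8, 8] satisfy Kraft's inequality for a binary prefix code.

Kraft inequality: Σ 2^(-l_i) ≤ 1 for prefix-free code
Calculating: 2^(-3) + 2^(-3) + 2^(-4) + 2^(-6) + 2^(-6) + 2^(-6) + 2^(-6) + 2^(-8) + 2^(-8) + 2^(-8) + 2^(-8)
= 0.125 + 0.125 + 0.0625 + 0.015625 + 0.015625 + 0.015625 + 0.015625 + 0.00390625 + 0.00390625 + 0.00390625 + 0.00390625
= 0.3906
Since 0.3906 ≤ 1, prefix-free code exists


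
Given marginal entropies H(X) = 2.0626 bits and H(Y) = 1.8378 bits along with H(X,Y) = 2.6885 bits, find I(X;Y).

I(X;Y) = H(X) + H(Y) - H(X,Y)
I(X;Y) = 2.0626 + 1.8378 - 2.6885 = 1.2119 bits


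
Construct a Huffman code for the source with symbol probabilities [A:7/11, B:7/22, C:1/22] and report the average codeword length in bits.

Huffman tree construction:
Combine smallest probabilities repeatedly
Resulting codes:
  A: 1 (length 1)
  B: 01 (length 2)
  C: 00 (length 2)
Average length = Σ p(s) × length(s) = 1.3636 bits


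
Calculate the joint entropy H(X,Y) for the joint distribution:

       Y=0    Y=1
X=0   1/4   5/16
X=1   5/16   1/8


H(X,Y) = -Σ p(x,y) log₂ p(x,y)
  p(0,0)=1/4: -0.2500 × log₂(0.2500) = 0.5000
  p(0,1)=5/16: -0.3125 × log₂(0.3125) = 0.5244
  p(1,0)=5/16: -0.3125 × log₂(0.3125) = 0.5244
  p(1,1)=1/8: -0.1250 × log₂(0.1250) = 0.3750
H(X,Y) = 1.9238 bits


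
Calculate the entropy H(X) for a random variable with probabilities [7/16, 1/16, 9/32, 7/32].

H(X) = -Σ p(x) log₂ p(x)
  -7/16 × log₂(7/16) = 0.5218
  -1/16 × log₂(1/16) = 0.2500
  -9/32 × log₂(9/32) = 0.5147
  -7/32 × log₂(7/32) = 0.4796
H(X) = 1.7661 bits


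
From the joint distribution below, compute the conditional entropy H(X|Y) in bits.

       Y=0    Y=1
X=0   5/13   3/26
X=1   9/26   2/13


H(X|Y) = Σ_y p(y) H(X|Y=y)
  p(Y=0) = 19/26, H(X|Y=0) = 0.9980
  p(Y=1) = 7/26, H(X|Y=1) = 0.9852
H(X|Y) = 0.7308×0.9980 + 0.2692×0.9852 = 0.9946 bits


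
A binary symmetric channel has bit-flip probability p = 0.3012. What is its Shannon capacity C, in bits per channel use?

For BSC with error probability p:
C = 1 - H(p) where H(p) is binary entropy
H(0.3012) = -0.3012 × log₂(0.3012) - 0.6988 × log₂(0.6988)
H(p) = 0.8828
C = 1 - 0.8828 = 0.1172 bits/use


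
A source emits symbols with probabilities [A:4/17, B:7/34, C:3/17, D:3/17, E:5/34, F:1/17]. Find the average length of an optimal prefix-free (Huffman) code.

Huffman tree construction:
Combine smallest probabilities repeatedly
Resulting codes:
  A: 10 (length 2)
  B: 00 (length 2)
  C: 110 (length 3)
  D: 111 (length 3)
  E: 011 (length 3)
  F: 010 (length 3)
Average length = Σ p(s) × length(s) = 2.5588 bits


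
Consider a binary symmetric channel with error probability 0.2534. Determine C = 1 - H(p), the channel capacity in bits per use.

For BSC with error probability p:
C = 1 - H(p) where H(p) is binary entropy
H(0.2534) = -0.2534 × log₂(0.2534) - 0.7466 × log₂(0.7466)
H(p) = 0.8166
C = 1 - 0.8166 = 0.1834 bits/use


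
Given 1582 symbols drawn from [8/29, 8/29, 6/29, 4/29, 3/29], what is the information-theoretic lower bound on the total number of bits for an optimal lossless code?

Entropy H = 2.2282 bits/symbol
Minimum bits = H × n = 2.2282 × 1582
= 3524.96 bits


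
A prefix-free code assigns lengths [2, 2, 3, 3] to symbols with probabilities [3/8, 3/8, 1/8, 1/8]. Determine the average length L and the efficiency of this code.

Average length L = Σ p_i × l_i = 2.2500 bits
Entropy H = 1.8113 bits
Efficiency η = H/L × 100% = 80.50%


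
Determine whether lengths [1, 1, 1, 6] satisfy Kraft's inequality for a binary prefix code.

Kraft inequality: Σ 2^(-l_i) ≤ 1 for prefix-free code
Calculating: 2^(-1) + 2^(-1) + 2^(-1) + 2^(-6)
= 0.5 + 0.5 + 0.5 + 0.015625
= 1.5156
Since 1.5156 > 1, prefix-free code does not exist


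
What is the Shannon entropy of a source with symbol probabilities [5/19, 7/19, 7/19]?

H(X) = -Σ p(x) log₂ p(x)
  -5/19 × log₂(5/19) = 0.5068
  -7/19 × log₂(7/19) = 0.5307
  -7/19 × log₂(7/19) = 0.5307
H(X) = 1.5683 bits


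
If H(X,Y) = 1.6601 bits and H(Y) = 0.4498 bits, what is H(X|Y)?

Chain rule: H(X,Y) = H(X|Y) + H(Y)
H(X|Y) = H(X,Y) - H(Y) = 1.6601 - 0.4498 = 1.2103 bits


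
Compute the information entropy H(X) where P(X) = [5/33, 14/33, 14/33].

H(X) = -Σ p(x) log₂ p(x)
  -5/33 × log₂(5/33) = 0.4125
  -14/33 × log₂(14/33) = 0.5248
  -14/33 × log₂(14/33) = 0.5248
H(X) = 1.4621 bits


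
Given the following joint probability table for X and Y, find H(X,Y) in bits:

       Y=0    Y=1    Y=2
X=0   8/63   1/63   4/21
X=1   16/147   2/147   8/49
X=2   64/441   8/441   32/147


H(X,Y) = -Σ p(x,y) log₂ p(x,y)
  p(0,0)=8/63: -0.1270 × log₂(0.1270) = 0.3781
  p(0,1)=1/63: -0.0159 × log₂(0.0159) = 0.0949
  p(0,2)=4/21: -0.1905 × log₂(0.1905) = 0.4557
  p(1,0)=16/147: -0.1088 × log₂(0.1088) = 0.3483
  p(1,1)=2/147: -0.0136 × log₂(0.0136) = 0.0843
  p(1,2)=8/49: -0.1633 × log₂(0.1633) = 0.4269
  p(2,0)=64/441: -0.1451 × log₂(0.1451) = 0.4041
  p(2,1)=8/441: -0.0181 × log₂(0.0181) = 0.1049
  p(2,2)=32/147: -0.2177 × log₂(0.2177) = 0.4788
H(X,Y) = 2.7760 bits


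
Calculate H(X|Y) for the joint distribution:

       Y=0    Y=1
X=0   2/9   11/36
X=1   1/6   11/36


H(X|Y) = Σ_y p(y) H(X|Y=y)
  p(Y=0) = 7/18, H(X|Y=0) = 0.9852
  p(Y=1) = 11/18, H(X|Y=1) = 1.0000
H(X|Y) = 0.3889×0.9852 + 0.6111×1.0000 = 0.9943 bits


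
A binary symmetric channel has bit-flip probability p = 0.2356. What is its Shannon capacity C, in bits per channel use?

For BSC with error probability p:
C = 1 - H(p) where H(p) is binary entropy
H(0.2356) = -0.2356 × log₂(0.2356) - 0.7644 × log₂(0.7644)
H(p) = 0.7876
C = 1 - 0.7876 = 0.2124 bits/use


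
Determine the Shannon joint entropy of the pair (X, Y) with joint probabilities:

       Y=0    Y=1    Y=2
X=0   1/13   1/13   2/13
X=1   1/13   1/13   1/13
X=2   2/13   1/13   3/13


H(X,Y) = -Σ p(x,y) log₂ p(x,y)
  p(0,0)=1/13: -0.0769 × log₂(0.0769) = 0.2846
  p(0,1)=1/13: -0.0769 × log₂(0.0769) = 0.2846
  p(0,2)=2/13: -0.1538 × log₂(0.1538) = 0.4155
  p(1,0)=1/13: -0.0769 × log₂(0.0769) = 0.2846
  p(1,1)=1/13: -0.0769 × log₂(0.0769) = 0.2846
  p(1,2)=1/13: -0.0769 × log₂(0.0769) = 0.2846
  p(2,0)=2/13: -0.1538 × log₂(0.1538) = 0.4155
  p(2,1)=1/13: -0.0769 × log₂(0.0769) = 0.2846
  p(2,2)=3/13: -0.2308 × log₂(0.2308) = 0.4882
H(X,Y) = 3.0270 bits


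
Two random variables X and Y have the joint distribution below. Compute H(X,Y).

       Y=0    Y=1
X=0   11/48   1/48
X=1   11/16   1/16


H(X,Y) = -Σ p(x,y) log₂ p(x,y)
  p(0,0)=11/48: -0.2292 × log₂(0.2292) = 0.4871
  p(0,1)=1/48: -0.0208 × log₂(0.0208) = 0.1164
  p(1,0)=11/16: -0.6875 × log₂(0.6875) = 0.3716
  p(1,1)=1/16: -0.0625 × log₂(0.0625) = 0.2500
H(X,Y) = 1.2251 bits


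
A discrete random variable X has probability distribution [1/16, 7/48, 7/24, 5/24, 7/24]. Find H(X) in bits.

H(X) = -Σ p(x) log₂ p(x)
  -1/16 × log₂(1/16) = 0.2500
  -7/48 × log₂(7/48) = 0.4051
  -7/24 × log₂(7/24) = 0.5185
  -5/24 × log₂(5/24) = 0.4715
  -7/24 × log₂(7/24) = 0.5185
H(X) = 2.1635 bits


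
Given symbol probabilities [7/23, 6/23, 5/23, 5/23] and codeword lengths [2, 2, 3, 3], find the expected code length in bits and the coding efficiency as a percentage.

Average length L = Σ p_i × l_i = 2.4348 bits
Entropy H = 1.9853 bits
Efficiency η = H/L × 100% = 81.54%


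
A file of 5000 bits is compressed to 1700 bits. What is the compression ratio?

Compression ratio = Original / Compressed
= 5000 / 1700 = 2.94:1


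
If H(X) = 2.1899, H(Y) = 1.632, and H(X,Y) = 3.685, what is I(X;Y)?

I(X;Y) = H(X) + H(Y) - H(X,Y)
I(X;Y) = 2.1899 + 1.632 - 3.685 = 0.1369 bits


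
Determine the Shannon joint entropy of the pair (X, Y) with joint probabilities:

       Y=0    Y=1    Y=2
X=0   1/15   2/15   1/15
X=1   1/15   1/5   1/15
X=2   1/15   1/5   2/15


H(X,Y) = -Σ p(x,y) log₂ p(x,y)
  p(0,0)=1/15: -0.0667 × log₂(0.0667) = 0.2605
  p(0,1)=2/15: -0.1333 × log₂(0.1333) = 0.3876
  p(0,2)=1/15: -0.0667 × log₂(0.0667) = 0.2605
  p(1,0)=1/15: -0.0667 × log₂(0.0667) = 0.2605
  p(1,1)=1/5: -0.2000 × log₂(0.2000) = 0.4644
  p(1,2)=1/15: -0.0667 × log₂(0.0667) = 0.2605
  p(2,0)=1/15: -0.0667 × log₂(0.0667) = 0.2605
  p(2,1)=1/5: -0.2000 × log₂(0.2000) = 0.4644
  p(2,2)=2/15: -0.1333 × log₂(0.1333) = 0.3876
H(X,Y) = 3.0062 bits


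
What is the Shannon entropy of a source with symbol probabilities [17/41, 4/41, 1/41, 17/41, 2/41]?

H(X) = -Σ p(x) log₂ p(x)
  -17/41 × log₂(17/41) = 0.5266
  -4/41 × log₂(4/41) = 0.3276
  -1/41 × log₂(1/41) = 0.1307
  -17/41 × log₂(17/41) = 0.5266
  -2/41 × log₂(2/41) = 0.2126
H(X) = 1.7240 bits


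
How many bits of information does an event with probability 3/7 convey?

Information content I(x) = -log₂(p(x))
I = -log₂(3/7) = -log₂(0.4286)
I = 1.2224 bits


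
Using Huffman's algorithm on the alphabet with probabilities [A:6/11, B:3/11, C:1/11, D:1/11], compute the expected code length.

Huffman tree construction:
Combine smallest probabilities repeatedly
Resulting codes:
  A: 1 (length 1)
  B: 01 (length 2)
  C: 000 (length 3)
  D: 001 (length 3)
Average length = Σ p(s) × length(s) = 1.6364 bits


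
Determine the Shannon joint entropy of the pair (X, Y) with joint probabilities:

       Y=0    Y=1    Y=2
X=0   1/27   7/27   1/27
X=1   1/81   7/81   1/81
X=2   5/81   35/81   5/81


H(X,Y) = -Σ p(x,y) log₂ p(x,y)
  p(0,0)=1/27: -0.0370 × log₂(0.0370) = 0.1761
  p(0,1)=7/27: -0.2593 × log₂(0.2593) = 0.5049
  p(0,2)=1/27: -0.0370 × log₂(0.0370) = 0.1761
  p(1,0)=1/81: -0.0123 × log₂(0.0123) = 0.0783
  p(1,1)=7/81: -0.0864 × log₂(0.0864) = 0.3053
  p(1,2)=1/81: -0.0123 × log₂(0.0123) = 0.0783
  p(2,0)=5/81: -0.0617 × log₂(0.0617) = 0.2480
  p(2,1)=35/81: -0.4321 × log₂(0.4321) = 0.5231
  p(2,2)=5/81: -0.0617 × log₂(0.0617) = 0.2480
H(X,Y) = 2.3381 bits


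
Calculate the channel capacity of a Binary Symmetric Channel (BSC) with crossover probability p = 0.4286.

For BSC with error probability p:
C = 1 - H(p) where H(p) is binary entropy
H(0.4286) = -0.4286 × log₂(0.4286) - 0.5714 × log₂(0.5714)
H(p) = 0.9852
C = 1 - 0.9852 = 0.0148 bits/use


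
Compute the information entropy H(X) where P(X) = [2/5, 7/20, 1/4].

H(X) = -Σ p(x) log₂ p(x)
  -2/5 × log₂(2/5) = 0.5288
  -7/20 × log₂(7/20) = 0.5301
  -1/4 × log₂(1/4) = 0.5000
H(X) = 1.5589 bits


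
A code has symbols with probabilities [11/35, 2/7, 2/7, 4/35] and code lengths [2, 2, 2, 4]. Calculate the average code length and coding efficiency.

Average length L = Σ p_i × l_i = 2.2286 bits
Entropy H = 1.9152 bits
Efficiency η = H/L × 100% = 85.94%


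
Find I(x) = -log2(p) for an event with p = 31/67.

Information content I(x) = -log₂(p(x))
I = -log₂(31/67) = -log₂(0.4627)
I = 1.1119 bits


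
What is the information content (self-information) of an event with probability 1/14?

Information content I(x) = -log₂(p(x))
I = -log₂(1/14) = -log₂(0.0714)
I = 3.8074 bits


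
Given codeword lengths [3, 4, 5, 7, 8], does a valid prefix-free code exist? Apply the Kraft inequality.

Kraft inequality: Σ 2^(-l_i) ≤ 1 for prefix-free code
Calculating: 2^(-3) + 2^(-4) + 2^(-5) + 2^(-7) + 2^(-8)
= 0.125 + 0.0625 + 0.03125 + 0.0078125 + 0.00390625
= 0.2305
Since 0.2305 ≤ 1, prefix-free code exists


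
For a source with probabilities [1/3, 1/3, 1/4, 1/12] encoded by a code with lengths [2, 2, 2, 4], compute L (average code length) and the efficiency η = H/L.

Average length L = Σ p_i × l_i = 2.1667 bits
Entropy H = 1.8554 bits
Efficiency η = H/L × 100% = 85.63%


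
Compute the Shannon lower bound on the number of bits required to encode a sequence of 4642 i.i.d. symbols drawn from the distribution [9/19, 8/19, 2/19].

Entropy H = 1.3780 bits/symbol
Minimum bits = H × n = 1.3780 × 4642
= 6396.50 bits


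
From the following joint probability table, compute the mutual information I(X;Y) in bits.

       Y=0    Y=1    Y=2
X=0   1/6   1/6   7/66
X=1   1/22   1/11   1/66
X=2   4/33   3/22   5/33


H(X) = 1.4613, H(Y) = 1.5690, H(X,Y) = 2.9872
I(X;Y) = H(X) + H(Y) - H(X,Y) = 0.0431 bits


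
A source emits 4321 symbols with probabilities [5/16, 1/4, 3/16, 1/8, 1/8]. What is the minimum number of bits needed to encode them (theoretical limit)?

Entropy H = 2.2272 bits/symbol
Minimum bits = H × n = 2.2272 × 4321
= 9623.80 bits


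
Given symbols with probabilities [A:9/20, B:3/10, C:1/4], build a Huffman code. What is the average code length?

Huffman tree construction:
Combine smallest probabilities repeatedly
Resulting codes:
  A: 0 (length 1)
  B: 11 (length 2)
  C: 10 (length 2)
Average length = Σ p(s) × length(s) = 1.5500 bits


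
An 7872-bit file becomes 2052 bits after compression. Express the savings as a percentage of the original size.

Space savings = (1 - Compressed/Original) × 100%
= (1 - 2052/7872) × 100%
= 73.93%


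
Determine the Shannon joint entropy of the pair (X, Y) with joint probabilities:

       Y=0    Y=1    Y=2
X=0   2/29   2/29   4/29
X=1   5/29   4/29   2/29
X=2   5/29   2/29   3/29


H(X,Y) = -Σ p(x,y) log₂ p(x,y)
  p(0,0)=2/29: -0.0690 × log₂(0.0690) = 0.2661
  p(0,1)=2/29: -0.0690 × log₂(0.0690) = 0.2661
  p(0,2)=4/29: -0.1379 × log₂(0.1379) = 0.3942
  p(1,0)=5/29: -0.1724 × log₂(0.1724) = 0.4373
  p(1,1)=4/29: -0.1379 × log₂(0.1379) = 0.3942
  p(1,2)=2/29: -0.0690 × log₂(0.0690) = 0.2661
  p(2,0)=5/29: -0.1724 × log₂(0.1724) = 0.4373
  p(2,1)=2/29: -0.0690 × log₂(0.0690) = 0.2661
  p(2,2)=3/29: -0.1034 × log₂(0.1034) = 0.3386
H(X,Y) = 3.0658 bits


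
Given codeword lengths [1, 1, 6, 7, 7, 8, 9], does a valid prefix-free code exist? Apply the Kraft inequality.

Kraft inequality: Σ 2^(-l_i) ≤ 1 for prefix-free code
Calculating: 2^(-1) + 2^(-1) + 2^(-6) + 2^(-7) + 2^(-7) + 2^(-8) + 2^(-9)
= 0.5 + 0.5 + 0.015625 + 0.0078125 + 0.0078125 + 0.00390625 + 0.001953125
= 1.0371
Since 1.0371 > 1, prefix-free code does not exist


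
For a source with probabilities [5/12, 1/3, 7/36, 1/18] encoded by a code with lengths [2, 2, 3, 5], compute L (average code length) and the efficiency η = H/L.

Average length L = Σ p_i × l_i = 2.3611 bits
Entropy H = 1.7456 bits
Efficiency η = H/L × 100% = 73.93%


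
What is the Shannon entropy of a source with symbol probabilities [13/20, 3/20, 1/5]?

H(X) = -Σ p(x) log₂ p(x)
  -13/20 × log₂(13/20) = 0.4040
  -3/20 × log₂(3/20) = 0.4105
  -1/5 × log₂(1/5) = 0.4644
H(X) = 1.2789 bits


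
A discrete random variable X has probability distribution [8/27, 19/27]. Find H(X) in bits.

H(X) = -Σ p(x) log₂ p(x)
  -8/27 × log₂(8/27) = 0.5200
  -19/27 × log₂(19/27) = 0.3567
H(X) = 0.8767 bits


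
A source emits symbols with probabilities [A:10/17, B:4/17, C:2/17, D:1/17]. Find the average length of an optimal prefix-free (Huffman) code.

Huffman tree construction:
Combine smallest probabilities repeatedly
Resulting codes:
  A: 1 (length 1)
  B: 01 (length 2)
  C: 001 (length 3)
  D: 000 (length 3)
Average length = Σ p(s) × length(s) = 1.5882 bits


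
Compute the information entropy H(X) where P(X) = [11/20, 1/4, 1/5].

H(X) = -Σ p(x) log₂ p(x)
  -11/20 × log₂(11/20) = 0.4744
  -1/4 × log₂(1/4) = 0.5000
  -1/5 × log₂(1/5) = 0.4644
H(X) = 1.4388 bits


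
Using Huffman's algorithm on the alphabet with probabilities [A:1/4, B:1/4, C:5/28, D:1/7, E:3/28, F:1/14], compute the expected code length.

Huffman tree construction:
Combine smallest probabilities repeatedly
Resulting codes:
  A: 01 (length 2)
  B: 10 (length 2)
  C: 111 (length 3)
  D: 110 (length 3)
  E: 001 (length 3)
  F: 000 (length 3)
Average length = Σ p(s) × length(s) = 2.5000 bits


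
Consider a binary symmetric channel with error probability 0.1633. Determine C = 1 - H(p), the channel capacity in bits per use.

For BSC with error probability p:
C = 1 - H(p) where H(p) is binary entropy
H(0.1633) = -0.1633 × log₂(0.1633) - 0.8367 × log₂(0.8367)
H(p) = 0.6421
C = 1 - 0.6421 = 0.3579 bits/use


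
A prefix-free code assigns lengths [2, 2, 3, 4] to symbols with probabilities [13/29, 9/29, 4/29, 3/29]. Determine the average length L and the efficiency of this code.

Average length L = Σ p_i × l_i = 2.3448 bits
Entropy H = 1.7756 bits
Efficiency η = H/L × 100% = 75.72%


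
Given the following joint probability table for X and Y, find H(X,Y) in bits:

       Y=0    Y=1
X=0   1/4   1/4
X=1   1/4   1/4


H(X,Y) = -Σ p(x,y) log₂ p(x,y)
  p(0,0)=1/4: -0.2500 × log₂(0.2500) = 0.5000
  p(0,1)=1/4: -0.2500 × log₂(0.2500) = 0.5000
  p(1,0)=1/4: -0.2500 × log₂(0.2500) = 0.5000
  p(1,1)=1/4: -0.2500 × log₂(0.2500) = 0.5000
H(X,Y) = 2.0000 bits


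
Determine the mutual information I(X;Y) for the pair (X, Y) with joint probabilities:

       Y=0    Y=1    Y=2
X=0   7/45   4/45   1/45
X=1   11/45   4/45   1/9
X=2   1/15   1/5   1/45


H(X) = 1.5460, H(Y) = 1.4613, H(X,Y) = 2.8563
I(X;Y) = H(X) + H(Y) - H(X,Y) = 0.1509 bits


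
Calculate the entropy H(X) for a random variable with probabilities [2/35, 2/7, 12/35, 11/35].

H(X) = -Σ p(x) log₂ p(x)
  -2/35 × log₂(2/35) = 0.2360
  -2/7 × log₂(2/7) = 0.5164
  -12/35 × log₂(12/35) = 0.5295
  -11/35 × log₂(11/35) = 0.5248
H(X) = 1.8066 bits


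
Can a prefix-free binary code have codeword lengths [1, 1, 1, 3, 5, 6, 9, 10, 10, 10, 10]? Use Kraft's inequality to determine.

Kraft inequality: Σ 2^(-l_i) ≤ 1 for prefix-free code
Calculating: 2^(-1) + 2^(-1) + 2^(-1) + 2^(-3) + 2^(-5) + 2^(-6) + 2^(-9) + 2^(-10) + 2^(-10) + 2^(-10) + 2^(-10)
= 0.5 + 0.5 + 0.5 + 0.125 + 0.03125 + 0.015625 + 0.001953125 + 0.0009765625 + 0.0009765625 + 0.0009765625 + 0.0009765625
= 1.6777
Since 1.6777 > 1, prefix-free code does not exist


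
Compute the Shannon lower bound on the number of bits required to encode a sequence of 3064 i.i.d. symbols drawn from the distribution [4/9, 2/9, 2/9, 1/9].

Entropy H = 1.8366 bits/symbol
Minimum bits = H × n = 1.8366 × 3064
= 5627.32 bits


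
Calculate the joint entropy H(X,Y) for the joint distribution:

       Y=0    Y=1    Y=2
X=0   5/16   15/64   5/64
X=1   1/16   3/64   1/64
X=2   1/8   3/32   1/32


H(X,Y) = -Σ p(x,y) log₂ p(x,y)
  p(0,0)=5/16: -0.3125 × log₂(0.3125) = 0.5244
  p(0,1)=15/64: -0.2344 × log₂(0.2344) = 0.4906
  p(0,2)=5/64: -0.0781 × log₂(0.0781) = 0.2873
  p(1,0)=1/16: -0.0625 × log₂(0.0625) = 0.2500
  p(1,1)=3/64: -0.0469 × log₂(0.0469) = 0.2070
  p(1,2)=1/64: -0.0156 × log₂(0.0156) = 0.0938
  p(2,0)=1/8: -0.1250 × log₂(0.1250) = 0.3750
  p(2,1)=3/32: -0.0938 × log₂(0.0938) = 0.3202
  p(2,2)=1/32: -0.0312 × log₂(0.0312) = 0.1562
H(X,Y) = 2.7044 bits


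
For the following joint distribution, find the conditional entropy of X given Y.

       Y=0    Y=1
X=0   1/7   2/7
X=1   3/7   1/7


H(X|Y) = Σ_y p(y) H(X|Y=y)
  p(Y=0) = 4/7, H(X|Y=0) = 0.8113
  p(Y=1) = 3/7, H(X|Y=1) = 0.9183
H(X|Y) = 0.5714×0.8113 + 0.4286×0.9183 = 0.8571 bits


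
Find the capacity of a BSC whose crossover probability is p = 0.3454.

For BSC with error probability p:
C = 1 - H(p) where H(p) is binary entropy
H(0.3454) = -0.3454 × log₂(0.3454) - 0.6546 × log₂(0.6546)
H(p) = 0.9299
C = 1 - 0.9299 = 0.0701 bits/use


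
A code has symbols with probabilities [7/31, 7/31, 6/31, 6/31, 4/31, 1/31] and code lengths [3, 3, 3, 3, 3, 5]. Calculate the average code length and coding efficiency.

Average length L = Σ p_i × l_i = 3.0645 bits
Entropy H = 2.4277 bits
Efficiency η = H/L × 100% = 79.22%


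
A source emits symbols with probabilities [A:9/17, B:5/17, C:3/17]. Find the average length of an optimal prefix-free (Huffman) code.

Huffman tree construction:
Combine smallest probabilities repeatedly
Resulting codes:
  A: 1 (length 1)
  B: 01 (length 2)
  C: 00 (length 2)
Average length = Σ p(s) × length(s) = 1.4706 bits


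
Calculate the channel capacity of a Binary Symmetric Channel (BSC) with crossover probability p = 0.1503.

For BSC with error probability p:
C = 1 - H(p) where H(p) is binary entropy
H(0.1503) = -0.1503 × log₂(0.1503) - 0.8497 × log₂(0.8497)
H(p) = 0.6106
C = 1 - 0.6106 = 0.3894 bits/use


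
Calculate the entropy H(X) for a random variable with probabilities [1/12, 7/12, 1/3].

H(X) = -Σ p(x) log₂ p(x)
  -1/12 × log₂(1/12) = 0.2987
  -7/12 × log₂(7/12) = 0.4536
  -1/3 × log₂(1/3) = 0.5283
H(X) = 1.2807 bits


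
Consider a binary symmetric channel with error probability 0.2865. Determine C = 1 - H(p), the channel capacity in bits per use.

For BSC with error probability p:
C = 1 - H(p) where H(p) is binary entropy
H(0.2865) = -0.2865 × log₂(0.2865) - 0.7135 × log₂(0.7135)
H(p) = 0.8642
C = 1 - 0.8642 = 0.1358 bits/use


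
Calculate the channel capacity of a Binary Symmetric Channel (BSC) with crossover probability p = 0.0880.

For BSC with error probability p:
C = 1 - H(p) where H(p) is binary entropy
H(0.0880) = -0.0880 × log₂(0.0880) - 0.9120 × log₂(0.9120)
H(p) = 0.4298
C = 1 - 0.4298 = 0.5702 bits/use
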